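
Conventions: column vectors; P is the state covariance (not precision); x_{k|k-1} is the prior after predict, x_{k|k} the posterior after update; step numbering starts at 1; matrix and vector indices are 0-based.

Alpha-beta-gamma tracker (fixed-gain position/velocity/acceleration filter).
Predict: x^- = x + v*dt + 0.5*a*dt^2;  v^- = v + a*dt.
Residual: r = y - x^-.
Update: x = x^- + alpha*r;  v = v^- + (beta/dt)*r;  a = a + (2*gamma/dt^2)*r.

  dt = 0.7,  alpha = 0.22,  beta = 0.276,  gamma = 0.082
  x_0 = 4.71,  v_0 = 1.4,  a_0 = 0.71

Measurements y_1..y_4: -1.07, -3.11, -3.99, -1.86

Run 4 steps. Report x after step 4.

step 1: x_pred=5.8639  r=-6.9339  x^+=4.3385  v^+=-0.8370  a^+=-1.6108
step 2: x_pred=3.3580  r=-6.4680  x^+=1.9350  v^+=-4.5147  a^+=-3.7755
step 3: x_pred=-2.1503  r=-1.8397  x^+=-2.5550  v^+=-7.8830  a^+=-4.3913
step 4: x_pred=-9.1490  r=7.2890  x^+=-7.5454  v^+=-8.0829  a^+=-1.9517

x_post = -7.5454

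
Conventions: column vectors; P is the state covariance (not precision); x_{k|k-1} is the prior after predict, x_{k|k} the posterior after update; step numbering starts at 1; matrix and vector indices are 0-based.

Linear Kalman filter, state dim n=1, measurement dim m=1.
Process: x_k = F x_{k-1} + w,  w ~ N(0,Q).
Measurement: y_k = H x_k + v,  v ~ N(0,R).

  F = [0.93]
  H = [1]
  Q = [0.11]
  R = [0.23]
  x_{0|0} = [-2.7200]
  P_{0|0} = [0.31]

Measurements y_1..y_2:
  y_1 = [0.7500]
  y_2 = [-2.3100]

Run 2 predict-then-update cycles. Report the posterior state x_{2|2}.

step 1: x^-=[-2.5296]  P^-=[0.3781]  S=[0.6081]  K=[0.6218]  nu=[3.2796]  x^+=[-0.4904]  P^+=[0.1430]
step 2: x^-=[-0.4561]  P^-=[0.2337]  S=[0.4637]  K=[0.5040]  nu=[-1.8539]  x^+=[-1.3904]  P^+=[0.1159]

x_post = [-1.3904]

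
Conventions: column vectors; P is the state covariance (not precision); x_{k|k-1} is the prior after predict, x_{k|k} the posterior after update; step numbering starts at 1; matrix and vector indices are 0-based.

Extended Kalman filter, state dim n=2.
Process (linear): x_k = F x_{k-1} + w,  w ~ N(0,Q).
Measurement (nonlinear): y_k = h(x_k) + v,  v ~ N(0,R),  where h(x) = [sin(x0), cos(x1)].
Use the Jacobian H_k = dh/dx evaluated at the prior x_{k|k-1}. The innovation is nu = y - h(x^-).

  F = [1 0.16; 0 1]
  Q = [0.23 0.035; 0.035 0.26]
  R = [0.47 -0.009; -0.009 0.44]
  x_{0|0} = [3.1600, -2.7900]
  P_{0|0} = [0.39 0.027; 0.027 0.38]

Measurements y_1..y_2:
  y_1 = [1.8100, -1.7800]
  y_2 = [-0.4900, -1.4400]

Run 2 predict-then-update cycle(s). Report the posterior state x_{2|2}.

x_post = [1.0244, -3.2696]

step 1: x^-=[2.7136, -2.7900]  P^-=[0.6384 0.1228; 0.1228 0.6400]  H_jac=[-0.9098 0.0000; 0.0000 0.3444]  S=[0.9984 -0.0475; -0.0475 0.5159]  K=[-0.5804 0.0286; -0.0920 0.4188]  nu=[1.3950, -0.8412]  x^+=[1.8800, -3.2706]  P^+=[0.3001 0.0517; 0.0517 0.5374]
step 2: x^-=[1.3567, -3.2706]  P^-=[0.5604 0.1727; 0.1727 0.7974]  H_jac=[0.2125 0.0000; 0.0000 -0.1286]  S=[0.4953 -0.0137; -0.0137 0.4532]  K=[0.2392 -0.0418; 0.0678 -0.2243]  nu=[-1.4672, -0.4483]  x^+=[1.0244, -3.2696]  P^+=[0.5310 0.1596; 0.1596 0.7719]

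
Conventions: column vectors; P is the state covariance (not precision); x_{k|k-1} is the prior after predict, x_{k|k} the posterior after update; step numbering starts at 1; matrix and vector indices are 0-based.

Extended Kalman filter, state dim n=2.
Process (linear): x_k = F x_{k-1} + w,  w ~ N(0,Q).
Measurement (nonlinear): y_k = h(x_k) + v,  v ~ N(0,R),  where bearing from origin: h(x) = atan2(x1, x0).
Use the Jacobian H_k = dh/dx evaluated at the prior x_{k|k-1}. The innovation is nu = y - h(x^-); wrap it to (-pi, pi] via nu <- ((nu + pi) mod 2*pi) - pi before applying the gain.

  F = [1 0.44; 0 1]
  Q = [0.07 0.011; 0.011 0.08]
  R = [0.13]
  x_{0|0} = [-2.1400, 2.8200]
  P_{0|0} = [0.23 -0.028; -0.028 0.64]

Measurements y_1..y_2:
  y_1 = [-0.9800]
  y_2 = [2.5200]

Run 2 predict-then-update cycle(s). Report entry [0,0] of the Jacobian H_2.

H_jac[0,0] = -0.1299

step 1: x^-=[-0.8992, 2.8200]  P^-=[0.3993 0.2646; 0.2646 0.7200]  H_jac=[-0.3219 -0.1026]  S=[0.1964]  K=[-0.7925; -0.8098]  nu=[-2.8595]  x^+=[1.3669, 5.1355]  P^+=[0.2759 0.1385; 0.1385 0.5912]
step 2: x^-=[3.6266, 5.1355]  P^-=[0.5823 0.4097; 0.4097 0.6712]  H_jac=[-0.1299 0.0918]  S=[0.1357]  K=[-0.2805; 0.0616]  nu=[1.5641]  x^+=[3.1879, 5.2318]  P^+=[0.5716 0.4120; 0.4120 0.6707]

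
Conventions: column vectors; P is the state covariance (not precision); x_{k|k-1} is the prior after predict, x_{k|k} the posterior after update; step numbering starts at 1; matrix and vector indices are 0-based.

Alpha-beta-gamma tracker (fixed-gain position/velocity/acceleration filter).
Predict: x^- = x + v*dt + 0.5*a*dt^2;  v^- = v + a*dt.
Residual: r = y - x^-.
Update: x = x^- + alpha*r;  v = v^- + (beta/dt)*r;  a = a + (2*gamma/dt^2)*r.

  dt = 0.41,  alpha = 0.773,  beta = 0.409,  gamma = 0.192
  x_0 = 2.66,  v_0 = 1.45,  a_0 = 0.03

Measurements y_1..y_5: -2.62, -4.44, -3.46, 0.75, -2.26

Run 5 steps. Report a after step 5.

step 1: x_pred=3.2570  r=-5.8770  x^+=-1.2859  v^+=-4.4004  a^+=-13.3952
step 2: x_pred=-4.2159  r=-0.2241  x^+=-4.3891  v^+=-10.1159  a^+=-13.9070
step 3: x_pred=-9.7056  r=6.2456  x^+=-4.8777  v^+=-9.5875  a^+=0.3600
step 4: x_pred=-8.7784  r=9.5284  x^+=-1.4129  v^+=0.0652  a^+=22.1262
step 5: x_pred=0.4735  r=-2.7335  x^+=-1.6395  v^+=6.4101  a^+=15.8819

a_post = 15.8819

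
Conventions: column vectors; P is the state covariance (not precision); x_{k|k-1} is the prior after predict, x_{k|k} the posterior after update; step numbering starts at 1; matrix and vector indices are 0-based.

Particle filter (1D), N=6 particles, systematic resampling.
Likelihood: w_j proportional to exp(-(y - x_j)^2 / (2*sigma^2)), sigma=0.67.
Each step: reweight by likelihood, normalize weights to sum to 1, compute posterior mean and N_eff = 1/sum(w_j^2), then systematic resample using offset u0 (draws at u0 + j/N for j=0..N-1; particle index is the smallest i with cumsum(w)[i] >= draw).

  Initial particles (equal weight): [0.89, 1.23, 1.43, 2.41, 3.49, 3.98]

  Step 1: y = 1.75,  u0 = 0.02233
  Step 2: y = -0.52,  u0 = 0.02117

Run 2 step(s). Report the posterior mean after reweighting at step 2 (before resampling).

post_mean = 1.0769

step 1: w=[0.1610, 0.2716, 0.3274, 0.2259, 0.0126, 0.0014]  mean=1.5398  Neff=3.8744  idx=[0, 1, 1, 2, 2, 3]
step 2: w=[0.5347, 0.1616, 0.1616, 0.0709, 0.0709, 0.0003]  mean=1.0769  Neff=2.8718  idx=[0, 0, 0, 0, 1, 2]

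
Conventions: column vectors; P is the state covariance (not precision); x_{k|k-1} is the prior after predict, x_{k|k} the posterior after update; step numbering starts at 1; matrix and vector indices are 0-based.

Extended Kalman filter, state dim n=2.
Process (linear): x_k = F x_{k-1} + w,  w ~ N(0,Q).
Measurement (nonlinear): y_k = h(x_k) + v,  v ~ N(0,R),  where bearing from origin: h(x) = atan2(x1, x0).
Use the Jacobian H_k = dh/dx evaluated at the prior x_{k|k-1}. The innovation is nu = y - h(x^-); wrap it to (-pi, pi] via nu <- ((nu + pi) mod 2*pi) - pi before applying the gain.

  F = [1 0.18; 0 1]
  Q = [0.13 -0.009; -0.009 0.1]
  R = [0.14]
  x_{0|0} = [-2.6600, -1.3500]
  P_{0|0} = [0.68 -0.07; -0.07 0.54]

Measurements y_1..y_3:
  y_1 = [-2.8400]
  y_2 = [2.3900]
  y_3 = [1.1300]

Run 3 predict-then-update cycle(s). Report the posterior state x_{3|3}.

x_post = [-2.9829, 1.3973]

step 1: x^-=[-2.9030, -1.3500]  P^-=[0.8023 0.0182; 0.0182 0.6400]  H_jac=[0.1317 -0.2832]  S=[0.2039]  K=[0.4930; -0.8772]  nu=[-0.1337]  x^+=[-2.9689, -1.2327]  P^+=[0.7527 0.1064; 0.1064 0.4831]
step 2: x^-=[-3.1908, -1.2327]  P^-=[0.9367 0.1843; 0.1843 0.5831]  H_jac=[0.1054 -0.2727]  S=[0.1832]  K=[0.2643; -0.7621]  nu=[-1.1203]  x^+=[-3.4869, -0.3790]  P^+=[0.9239 0.2212; 0.2212 0.4767]
step 3: x^-=[-3.5551, -0.3790]  P^-=[1.1490 0.2980; 0.2980 0.5767]  H_jac=[0.0296 -0.2781]  S=[0.1807]  K=[-0.2702; -0.8387]  nu=[-2.1178]  x^+=[-2.9829, 1.3973]  P^+=[1.1358 0.2571; 0.2571 0.4496]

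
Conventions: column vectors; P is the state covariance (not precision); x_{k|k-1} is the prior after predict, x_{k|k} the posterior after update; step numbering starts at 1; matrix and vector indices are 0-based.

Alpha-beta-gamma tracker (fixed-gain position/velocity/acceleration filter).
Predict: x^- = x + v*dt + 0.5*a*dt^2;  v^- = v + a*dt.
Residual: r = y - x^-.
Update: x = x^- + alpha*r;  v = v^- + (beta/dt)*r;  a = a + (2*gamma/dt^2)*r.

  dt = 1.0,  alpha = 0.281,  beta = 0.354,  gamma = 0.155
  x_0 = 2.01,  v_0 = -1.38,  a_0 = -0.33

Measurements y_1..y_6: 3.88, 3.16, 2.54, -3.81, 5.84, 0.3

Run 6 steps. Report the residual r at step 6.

step 1: x_pred=0.4650  r=3.4150  x^+=1.4246  v^+=-0.5011  a^+=0.7287
step 2: x_pred=1.2878  r=1.8722  x^+=1.8139  v^+=0.8903  a^+=1.3090
step 3: x_pred=3.3587  r=-0.8187  x^+=3.1287  v^+=1.9095  a^+=1.0552
step 4: x_pred=5.5658  r=-9.3758  x^+=2.9312  v^+=-0.3543  a^+=-1.8513
step 5: x_pred=1.6512  r=4.1888  x^+=2.8283  v^+=-0.7228  a^+=-0.5528
step 6: x_pred=1.8291  r=-1.5291  x^+=1.3994  v^+=-1.8168  a^+=-1.0268

resid = -1.5291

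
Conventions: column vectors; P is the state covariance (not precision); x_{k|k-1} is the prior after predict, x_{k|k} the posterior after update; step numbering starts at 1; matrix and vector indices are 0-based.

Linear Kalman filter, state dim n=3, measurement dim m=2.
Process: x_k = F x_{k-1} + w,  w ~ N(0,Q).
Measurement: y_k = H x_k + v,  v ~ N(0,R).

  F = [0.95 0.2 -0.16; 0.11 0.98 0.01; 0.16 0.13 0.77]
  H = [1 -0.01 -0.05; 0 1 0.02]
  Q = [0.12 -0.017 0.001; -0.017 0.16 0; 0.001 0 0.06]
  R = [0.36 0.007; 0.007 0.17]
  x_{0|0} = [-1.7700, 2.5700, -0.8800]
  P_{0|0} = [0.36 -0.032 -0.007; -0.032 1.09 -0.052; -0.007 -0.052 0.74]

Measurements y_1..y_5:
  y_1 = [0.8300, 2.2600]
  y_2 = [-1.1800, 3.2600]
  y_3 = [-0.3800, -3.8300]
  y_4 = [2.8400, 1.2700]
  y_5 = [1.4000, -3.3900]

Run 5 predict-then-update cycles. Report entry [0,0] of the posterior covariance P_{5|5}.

step 1: x^-=[-1.0267, 2.3151, -0.6267]  P^-=[0.5007 0.2107 -0.0240; 0.2107 1.2033 0.1055; -0.0240 0.1055 0.5129]  S=[0.8604 0.1994; 0.1994 1.3778]  K=[0.5645 0.0709; 0.0228 0.8716; -0.0811 0.0958]  nu=[1.8485, -0.0426]  x^+=[0.0137, 2.3201, -0.7806]  P^+=[0.2037 0.0161 -0.0036; 0.0161 0.1482 0.0058; -0.0036 0.0058 0.4977]
step 2: x^-=[0.6020, 2.2674, -0.2973]  P^-=[0.3293 0.0470 -0.0248; 0.0470 0.3084 0.0331; -0.0248 0.0331 0.3638]  S=[0.6918 0.0484; 0.0484 0.4799]  K=[0.4737 0.0491; 0.0161 0.6425; -0.0689 0.0911]  nu=[-1.7742, 0.9985]  x^+=[-0.1894, 2.8803, -0.0840]  P^+=[0.1707 0.0118 -0.0062; 0.0118 0.1092 0.0079; -0.0062 0.0079 0.3571]
step 3: x^-=[0.4096, 2.8010, 0.2794]  P^-=[0.2934 0.0317 -0.0157; 0.0317 0.2696 0.0271; -0.0157 0.0271 0.2785]  S=[0.6551 0.0341; 0.0341 0.4408]  K=[0.4467 0.0367; 0.0104 0.6121; -0.0497 0.0779]  nu=[-0.7476, -6.6366]  x^+=[-0.1682, -1.2689, -0.2005]  P^+=[0.1610 0.0094 -0.0036; 0.0094 0.1040 0.0074; -0.0036 0.0074 0.2744]
step 4: x^-=[-0.3815, -1.2640, -0.3462]  P^-=[0.2807 0.0276 -0.0057; 0.0276 0.2640 0.0251; -0.0057 0.0251 0.2296]  S=[0.6413 0.0304; 0.0304 0.4351]  K=[0.4361 0.0328; 0.0082 0.6073; -0.0305 0.0704]  nu=[3.1915, 2.5409]  x^+=[1.0937, 0.3055, -0.2648]  P^+=[0.1574 0.0086 0.0009; 0.0086 0.1032 0.0072; 0.0009 0.0072 0.2270]
step 5: x^-=[1.1425, 0.4171, 0.0108]  P^-=[0.2745 0.0264 0.0026; 0.0264 0.2630 0.0247; 0.0026 0.0247 0.2024]  S=[0.6343 0.0294; 0.0294 0.4341]  K=[0.4307 0.0318; 0.0074 0.6065; -0.0154 0.0672]  nu=[0.2622, -3.8073]  x^+=[1.1345, -1.8902, -0.2490]  P^+=[0.1556 0.0083 0.0050; 0.0083 0.1030 0.0073; 0.0050 0.0073 0.2003]

P_post[0,0] = 0.1556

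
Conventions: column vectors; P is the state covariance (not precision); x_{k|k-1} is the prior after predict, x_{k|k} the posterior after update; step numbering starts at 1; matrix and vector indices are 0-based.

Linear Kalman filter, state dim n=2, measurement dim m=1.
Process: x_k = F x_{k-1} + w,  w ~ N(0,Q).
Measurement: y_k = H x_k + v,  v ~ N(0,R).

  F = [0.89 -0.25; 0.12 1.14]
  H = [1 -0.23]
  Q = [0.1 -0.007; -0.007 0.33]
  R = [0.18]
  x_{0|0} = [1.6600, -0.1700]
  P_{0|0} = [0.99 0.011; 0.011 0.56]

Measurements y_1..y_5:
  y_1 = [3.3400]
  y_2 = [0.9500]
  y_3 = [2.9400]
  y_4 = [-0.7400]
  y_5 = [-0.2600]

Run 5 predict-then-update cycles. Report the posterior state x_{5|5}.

x_post = [0.2249, 2.8955]

step 1: x^-=[1.5199, 0.0054]  P^-=[0.9143 -0.0500; -0.0500 1.0750]  S=[1.1742]  K=[0.7885; -0.2532]  nu=[1.8213]  x^+=[2.9560, -0.4558]  P^+=[0.1843 0.1844; 0.1844 0.9998]
step 2: x^-=[2.7447, -0.1648]  P^-=[0.2264 -0.0907; -0.0907 1.6824]  S=[0.5372]  K=[0.4604; -0.8892]  nu=[-1.8327]  x^+=[1.9010, 1.4648]  P^+=[0.1126 0.1292; 0.1292 1.2576]
step 3: x^-=[1.3257, 1.8980]  P^-=[0.2103 -0.2262; -0.2262 2.0014]  S=[0.6002]  K=[0.4370; -1.1438]  nu=[2.0508]  x^+=[2.2220, -0.4478]  P^+=[0.0956 0.0738; 0.0738 1.2162]
step 4: x^-=[2.0895, -0.2438]  P^-=[0.2189 -0.2707; -0.2707 1.9321]  S=[0.6256]  K=[0.4494; -1.1429]  nu=[-2.8856]  x^+=[0.7927, 3.0543]  P^+=[0.0926 0.0507; 0.0507 1.1148]
step 5: x^-=[-0.0581, 3.5770]  P^-=[0.2204 -0.2649; -0.2649 1.7940]  S=[0.6172]  K=[0.4559; -1.0978]  nu=[0.6208]  x^+=[0.2249, 2.8955]  P^+=[0.0922 0.0439; 0.0439 1.0502]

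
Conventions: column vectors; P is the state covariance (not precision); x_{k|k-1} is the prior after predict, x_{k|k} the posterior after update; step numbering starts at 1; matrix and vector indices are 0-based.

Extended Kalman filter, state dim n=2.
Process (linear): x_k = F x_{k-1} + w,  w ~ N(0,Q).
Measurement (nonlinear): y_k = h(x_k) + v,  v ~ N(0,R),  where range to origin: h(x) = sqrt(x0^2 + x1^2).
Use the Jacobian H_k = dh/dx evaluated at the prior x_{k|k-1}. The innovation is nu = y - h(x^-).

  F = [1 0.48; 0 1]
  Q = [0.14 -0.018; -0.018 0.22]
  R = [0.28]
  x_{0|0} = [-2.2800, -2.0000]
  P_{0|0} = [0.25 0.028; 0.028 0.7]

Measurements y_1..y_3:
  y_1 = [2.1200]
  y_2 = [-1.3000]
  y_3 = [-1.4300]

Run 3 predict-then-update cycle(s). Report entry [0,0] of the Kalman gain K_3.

K[0,0] = 0.1254

step 1: x^-=[-3.2400, -2.0000]  P^-=[0.5782 0.3460; 0.3460 0.9200]  H_jac=[-0.8509 -0.5253]  S=[1.2618]  K=[-0.5339; -0.6163]  nu=[-1.6876]  x^+=[-2.3389, -0.9599]  P^+=[0.2184 -0.0692; -0.0692 0.4407]
step 2: x^-=[-2.7997, -0.9599]  P^-=[0.3935 0.1243; 0.1243 0.6607]  H_jac=[-0.9459 -0.3243]  S=[0.7779]  K=[-0.5303; -0.4266]  nu=[-4.2597]  x^+=[-0.5406, 0.8574]  P^+=[0.1747 -0.0517; -0.0517 0.5191]
step 3: x^-=[-0.1290, 0.8574]  P^-=[0.3847 0.1795; 0.1795 0.7391]  H_jac=[-0.1488 0.9889]  S=[0.9584]  K=[0.1254; 0.7347]  nu=[-2.2970]  x^+=[-0.4172, -0.8303]  P^+=[0.3696 0.0911; 0.0911 0.2218]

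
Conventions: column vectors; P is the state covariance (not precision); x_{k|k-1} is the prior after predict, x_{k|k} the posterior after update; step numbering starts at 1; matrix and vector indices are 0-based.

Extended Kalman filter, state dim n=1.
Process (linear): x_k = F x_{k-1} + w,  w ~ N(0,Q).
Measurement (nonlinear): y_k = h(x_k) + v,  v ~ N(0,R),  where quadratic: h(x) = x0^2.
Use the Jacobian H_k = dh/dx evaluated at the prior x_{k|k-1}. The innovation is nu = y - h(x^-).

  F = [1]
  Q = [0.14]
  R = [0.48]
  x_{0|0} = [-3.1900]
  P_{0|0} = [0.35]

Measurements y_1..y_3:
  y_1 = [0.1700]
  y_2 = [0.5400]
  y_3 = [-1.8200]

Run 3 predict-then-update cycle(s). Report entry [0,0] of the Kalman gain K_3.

K[0,0] = -0.2864

step 1: x^-=[-3.1900]  P^-=[0.4900]  H_jac=[-6.3800]  S=[20.4252]  K=[-0.1531]  nu=[-10.0061]  x^+=[-1.6585]  P^+=[0.0115]
step 2: x^-=[-1.6585]  P^-=[0.1515]  H_jac=[-3.3170]  S=[2.1471]  K=[-0.2341]  nu=[-2.2106]  x^+=[-1.1410]  P^+=[0.0339]
step 3: x^-=[-1.1410]  P^-=[0.1739]  H_jac=[-2.2821]  S=[1.3855]  K=[-0.2864]  nu=[-3.1220]  x^+=[-0.2469]  P^+=[0.0602]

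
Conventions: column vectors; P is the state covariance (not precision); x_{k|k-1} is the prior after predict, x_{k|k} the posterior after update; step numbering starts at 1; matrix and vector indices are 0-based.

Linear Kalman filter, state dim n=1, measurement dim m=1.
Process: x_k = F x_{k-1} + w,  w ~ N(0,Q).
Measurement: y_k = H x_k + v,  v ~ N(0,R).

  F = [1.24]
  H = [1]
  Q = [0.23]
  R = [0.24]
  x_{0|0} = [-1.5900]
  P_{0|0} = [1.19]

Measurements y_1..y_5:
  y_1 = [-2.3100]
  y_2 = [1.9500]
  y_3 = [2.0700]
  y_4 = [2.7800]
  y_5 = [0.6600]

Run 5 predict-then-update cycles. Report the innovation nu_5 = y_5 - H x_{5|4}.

innov = [-2.4572]

step 1: x^-=[-1.9716]  P^-=[2.0597]  S=[2.2997]  K=[0.8956]  nu=[-0.3384]  x^+=[-2.2747]  P^+=[0.2150]
step 2: x^-=[-2.8206]  P^-=[0.5605]  S=[0.8005]  K=[0.7002]  nu=[4.7706]  x^+=[0.5197]  P^+=[0.1680]
step 3: x^-=[0.6445]  P^-=[0.4884]  S=[0.7284]  K=[0.6705]  nu=[1.4255]  x^+=[1.6003]  P^+=[0.1609]
step 4: x^-=[1.9844]  P^-=[0.4774]  S=[0.7174]  K=[0.6655]  nu=[0.7956]  x^+=[2.5138]  P^+=[0.1597]
step 5: x^-=[3.1172]  P^-=[0.4756]  S=[0.7156]  K=[0.6646]  nu=[-2.4572]  x^+=[1.4841]  P^+=[0.1595]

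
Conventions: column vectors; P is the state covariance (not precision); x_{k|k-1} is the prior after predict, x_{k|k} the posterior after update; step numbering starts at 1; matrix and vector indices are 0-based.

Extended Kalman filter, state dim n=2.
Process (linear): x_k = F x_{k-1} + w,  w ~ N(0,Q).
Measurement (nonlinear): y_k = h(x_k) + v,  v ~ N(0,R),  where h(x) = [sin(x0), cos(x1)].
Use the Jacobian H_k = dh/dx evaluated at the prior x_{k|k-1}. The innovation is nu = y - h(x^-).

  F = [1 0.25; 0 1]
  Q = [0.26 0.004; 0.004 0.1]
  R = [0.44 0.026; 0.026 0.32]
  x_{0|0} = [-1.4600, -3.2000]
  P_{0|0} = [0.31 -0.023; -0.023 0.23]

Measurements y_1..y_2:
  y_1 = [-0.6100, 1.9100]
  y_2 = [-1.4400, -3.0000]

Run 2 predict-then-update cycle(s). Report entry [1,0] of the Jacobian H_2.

H_jac[1,0] = 0.0000

step 1: x^-=[-2.2600, -3.2000]  P^-=[0.5729 0.0385; 0.0385 0.3300]  H_jac=[-0.6359 0.0000; 0.0000 -0.0584]  S=[0.6717 0.0274; 0.0274 0.3211]  K=[-0.5440 0.0395; -0.0341 -0.0571]  nu=[0.1618, 2.9083]  x^+=[-2.2332, -3.3715]  P^+=[0.3748 0.0259; 0.0259 0.3281]
step 2: x^-=[-3.0761, -3.3715]  P^-=[0.6683 0.1120; 0.1120 0.4281]  H_jac=[-0.9979 0.0000; 0.0000 -0.2279]  S=[1.1054 0.0515; 0.0515 0.3422]  K=[-0.6040 0.0163; -0.0884 -0.2718]  nu=[-1.3745, -2.0263]  x^+=[-2.2788, -2.6993]  P^+=[0.2659 0.0461; 0.0461 0.3917]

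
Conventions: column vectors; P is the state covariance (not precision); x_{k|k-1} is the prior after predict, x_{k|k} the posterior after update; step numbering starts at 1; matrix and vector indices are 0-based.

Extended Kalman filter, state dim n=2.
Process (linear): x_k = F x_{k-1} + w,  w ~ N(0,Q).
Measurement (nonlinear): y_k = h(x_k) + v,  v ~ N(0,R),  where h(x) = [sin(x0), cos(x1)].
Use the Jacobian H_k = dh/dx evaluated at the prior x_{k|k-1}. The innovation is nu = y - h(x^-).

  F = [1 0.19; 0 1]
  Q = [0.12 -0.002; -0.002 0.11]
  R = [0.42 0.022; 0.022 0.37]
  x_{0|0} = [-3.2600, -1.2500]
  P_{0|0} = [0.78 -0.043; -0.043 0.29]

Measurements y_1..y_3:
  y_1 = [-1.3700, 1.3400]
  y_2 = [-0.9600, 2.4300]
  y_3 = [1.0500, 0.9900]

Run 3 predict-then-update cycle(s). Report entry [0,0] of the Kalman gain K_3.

K[0,0] = -0.4264

step 1: x^-=[-3.4975, -1.2500]  P^-=[0.8941 0.0101; 0.0101 0.4000]  H_jac=[-0.9373 0.0000; 0.0000 0.9490]  S=[1.2056 0.0130; 0.0130 0.7302]  K=[-0.6955 0.0255; -0.0135 0.5201]  nu=[-1.7184, 1.0247]  x^+=[-2.2762, -0.6940]  P^+=[0.3110 -0.0062; -0.0062 0.2025]
step 2: x^-=[-2.4081, -0.6940]  P^-=[0.4360 0.0303; 0.0303 0.3125]  H_jac=[-0.7428 0.0000; 0.0000 0.6396]  S=[0.6606 0.0076; 0.0076 0.4978]  K=[-0.4908 0.0464; -0.0387 0.4020]  nu=[-0.2905, 1.6613]  x^+=[-2.1884, -0.0148]  P^+=[0.2761 0.0100; 0.0100 0.2312]
step 3: x^-=[-2.1912, -0.0148]  P^-=[0.4083 0.0519; 0.0519 0.3412]  H_jac=[-0.5814 0.0000; 0.0000 0.0148]  S=[0.5580 0.0216; 0.0216 0.3701]  K=[-0.4264 0.0269; -0.0547 0.0169]  nu=[1.8636, -0.0099]  x^+=[-2.9861, -0.1170]  P^+=[0.3070 0.0389; 0.0389 0.3395]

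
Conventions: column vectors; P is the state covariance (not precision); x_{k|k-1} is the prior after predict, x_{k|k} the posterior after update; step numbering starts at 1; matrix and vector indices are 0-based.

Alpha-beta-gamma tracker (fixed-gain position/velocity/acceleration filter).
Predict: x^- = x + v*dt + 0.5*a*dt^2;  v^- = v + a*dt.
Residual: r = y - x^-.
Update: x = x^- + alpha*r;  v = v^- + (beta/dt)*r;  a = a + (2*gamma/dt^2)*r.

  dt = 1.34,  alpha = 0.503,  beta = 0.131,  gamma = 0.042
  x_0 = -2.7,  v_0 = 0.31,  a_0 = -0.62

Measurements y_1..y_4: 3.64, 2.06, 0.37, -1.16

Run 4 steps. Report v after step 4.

v_post = -0.9140

step 1: x_pred=-2.8412  r=6.4812  x^+=0.4188  v^+=0.1128  a^+=-0.3168
step 2: x_pred=0.2856  r=1.7744  x^+=1.1781  v^+=-0.1382  a^+=-0.2338
step 3: x_pred=0.7830  r=-0.4130  x^+=0.5753  v^+=-0.4919  a^+=-0.2531
step 4: x_pred=-0.3111  r=-0.8489  x^+=-0.7381  v^+=-0.9140  a^+=-0.2928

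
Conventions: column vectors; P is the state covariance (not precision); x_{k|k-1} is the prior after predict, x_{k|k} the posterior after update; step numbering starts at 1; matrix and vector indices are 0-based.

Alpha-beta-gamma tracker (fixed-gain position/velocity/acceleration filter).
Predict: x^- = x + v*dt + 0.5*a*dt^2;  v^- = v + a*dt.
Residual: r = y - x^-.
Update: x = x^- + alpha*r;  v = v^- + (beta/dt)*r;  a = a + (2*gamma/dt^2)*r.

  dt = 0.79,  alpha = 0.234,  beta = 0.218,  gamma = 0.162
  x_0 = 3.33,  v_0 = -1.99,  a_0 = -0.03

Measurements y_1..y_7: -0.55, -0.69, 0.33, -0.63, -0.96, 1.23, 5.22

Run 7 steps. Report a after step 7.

step 1: x_pred=1.7485  r=-2.2985  x^+=1.2107  v^+=-2.6480  a^+=-1.2233
step 2: x_pred=-1.2629  r=0.5729  x^+=-1.1289  v^+=-3.4563  a^+=-0.9258
step 3: x_pred=-4.1482  r=4.4782  x^+=-3.1003  v^+=-2.9519  a^+=1.3990
step 4: x_pred=-4.9958  r=4.3658  x^+=-3.9742  v^+=-0.6419  a^+=3.6655
step 5: x_pred=-3.3375  r=2.3775  x^+=-2.7812  v^+=2.9099  a^+=4.8998
step 6: x_pred=1.0466  r=0.1834  x^+=1.0895  v^+=6.8313  a^+=4.9950
step 7: x_pred=8.0449  r=-2.8249  x^+=7.3839  v^+=9.9978  a^+=3.5284

a_post = 3.5284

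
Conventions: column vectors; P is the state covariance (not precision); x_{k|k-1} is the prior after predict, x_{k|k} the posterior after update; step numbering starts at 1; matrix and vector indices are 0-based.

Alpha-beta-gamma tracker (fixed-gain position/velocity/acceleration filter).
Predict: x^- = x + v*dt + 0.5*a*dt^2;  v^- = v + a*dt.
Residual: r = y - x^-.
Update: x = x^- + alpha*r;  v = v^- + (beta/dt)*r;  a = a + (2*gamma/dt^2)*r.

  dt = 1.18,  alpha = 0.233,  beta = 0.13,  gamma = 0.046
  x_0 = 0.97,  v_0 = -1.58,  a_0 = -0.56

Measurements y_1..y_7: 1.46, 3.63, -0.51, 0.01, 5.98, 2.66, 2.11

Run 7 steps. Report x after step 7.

step 1: x_pred=-1.2843  r=2.7443  x^+=-0.6449  v^+=-1.9385  a^+=-0.3787
step 2: x_pred=-3.1959  r=6.8259  x^+=-1.6055  v^+=-1.6333  a^+=0.0723
step 3: x_pred=-3.4824  r=2.9724  x^+=-2.7898  v^+=-1.2205  a^+=0.2687
step 4: x_pred=-4.0429  r=4.0529  x^+=-3.0986  v^+=-0.4569  a^+=0.5365
step 5: x_pred=-3.2642  r=9.2442  x^+=-1.1103  v^+=1.1946  a^+=1.1473
step 6: x_pred=1.0981  r=1.5619  x^+=1.4620  v^+=2.7205  a^+=1.2505
step 7: x_pred=5.5428  r=-3.4328  x^+=4.7430  v^+=3.8179  a^+=1.0237

x_post = 4.7430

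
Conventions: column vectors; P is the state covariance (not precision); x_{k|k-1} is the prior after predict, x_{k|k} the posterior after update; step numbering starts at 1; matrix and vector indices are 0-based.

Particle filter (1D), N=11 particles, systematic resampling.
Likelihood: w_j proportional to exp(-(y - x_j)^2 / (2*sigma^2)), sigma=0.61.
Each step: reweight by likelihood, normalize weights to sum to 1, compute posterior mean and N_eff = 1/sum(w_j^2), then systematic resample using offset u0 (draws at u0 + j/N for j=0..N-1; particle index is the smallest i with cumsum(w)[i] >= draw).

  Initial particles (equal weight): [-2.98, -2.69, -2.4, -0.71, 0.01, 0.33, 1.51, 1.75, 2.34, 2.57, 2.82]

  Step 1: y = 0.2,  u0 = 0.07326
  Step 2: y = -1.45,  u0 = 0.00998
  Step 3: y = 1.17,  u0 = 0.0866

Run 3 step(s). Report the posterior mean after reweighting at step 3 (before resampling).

step 1: w=[0.0000, 0.0000, 0.0000, 0.1369, 0.3968, 0.4071, 0.0415, 0.0165, 0.0009, 0.0002, 0.0000]  mean=0.1353  Neff=2.9077  idx=[3, 4, 4, 4, 4, 4, 5, 5, 5, 5, 7]
step 2: w=[0.5837, 0.0695, 0.0695, 0.0695, 0.0695, 0.0695, 0.0172, 0.0172, 0.0172, 0.0172, 0.0000]  mean=-0.3882  Neff=2.7324  idx=[0, 0, 0, 0, 0, 0, 0, 1, 3, 4, 5]
step 3: w=[0.0121, 0.0121, 0.0121, 0.0121, 0.0121, 0.0121, 0.0121, 0.2289, 0.2289, 0.2289, 0.2289]  mean=-0.0509  Neff=4.7503  idx=[7, 7, 7, 8, 8, 8, 9, 9, 10, 10, 10]

post_mean = -0.0509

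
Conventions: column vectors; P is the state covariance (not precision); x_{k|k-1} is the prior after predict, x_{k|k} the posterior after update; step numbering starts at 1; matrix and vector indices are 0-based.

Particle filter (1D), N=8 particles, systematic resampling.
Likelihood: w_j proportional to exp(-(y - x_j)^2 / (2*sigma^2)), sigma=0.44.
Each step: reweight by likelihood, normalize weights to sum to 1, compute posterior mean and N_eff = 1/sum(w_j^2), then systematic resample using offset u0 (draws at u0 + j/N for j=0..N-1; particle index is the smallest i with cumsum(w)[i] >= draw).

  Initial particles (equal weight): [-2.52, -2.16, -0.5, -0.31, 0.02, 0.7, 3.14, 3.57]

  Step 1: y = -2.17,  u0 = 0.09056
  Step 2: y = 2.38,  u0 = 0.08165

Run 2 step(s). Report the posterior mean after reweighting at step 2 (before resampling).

step 1: w=[0.4214, 0.5781, 0.0004, 0.0001, 0.0000, 0.0000, 0.0000, 0.0000]  mean=-2.3108  Neff=1.9540  idx=[0, 0, 0, 1, 1, 1, 1, 1]
step 2: w=[0.0000, 0.0000, 0.0000, 0.2000, 0.2000, 0.2000, 0.2000, 0.2000]  mean=-2.1600  Neff=5.0009  idx=[3, 4, 4, 5, 5, 6, 7, 7]

post_mean = -2.1600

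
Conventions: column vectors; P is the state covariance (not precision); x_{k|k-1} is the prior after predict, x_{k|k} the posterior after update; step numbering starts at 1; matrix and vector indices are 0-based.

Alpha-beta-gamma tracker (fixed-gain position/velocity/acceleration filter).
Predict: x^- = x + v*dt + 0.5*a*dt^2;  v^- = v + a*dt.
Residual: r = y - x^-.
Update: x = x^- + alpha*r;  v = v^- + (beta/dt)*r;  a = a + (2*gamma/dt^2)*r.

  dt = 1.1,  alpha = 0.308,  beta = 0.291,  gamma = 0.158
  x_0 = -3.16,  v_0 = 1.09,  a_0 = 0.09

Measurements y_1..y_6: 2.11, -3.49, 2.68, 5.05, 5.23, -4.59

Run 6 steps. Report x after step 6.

step 1: x_pred=-1.9065  r=4.0165  x^+=-0.6695  v^+=2.2516  a^+=1.1390
step 2: x_pred=2.4963  r=-5.9863  x^+=0.6525  v^+=1.9207  a^+=-0.4244
step 3: x_pred=2.5086  r=0.1714  x^+=2.5614  v^+=1.4992  a^+=-0.3797
step 4: x_pred=3.9808  r=1.0692  x^+=4.3101  v^+=1.3644  a^+=-0.1004
step 5: x_pred=5.7503  r=-0.5203  x^+=5.5900  v^+=1.1163  a^+=-0.2363
step 6: x_pred=6.6750  r=-11.2650  x^+=3.2054  v^+=-2.1237  a^+=-3.1783

x_post = 3.2054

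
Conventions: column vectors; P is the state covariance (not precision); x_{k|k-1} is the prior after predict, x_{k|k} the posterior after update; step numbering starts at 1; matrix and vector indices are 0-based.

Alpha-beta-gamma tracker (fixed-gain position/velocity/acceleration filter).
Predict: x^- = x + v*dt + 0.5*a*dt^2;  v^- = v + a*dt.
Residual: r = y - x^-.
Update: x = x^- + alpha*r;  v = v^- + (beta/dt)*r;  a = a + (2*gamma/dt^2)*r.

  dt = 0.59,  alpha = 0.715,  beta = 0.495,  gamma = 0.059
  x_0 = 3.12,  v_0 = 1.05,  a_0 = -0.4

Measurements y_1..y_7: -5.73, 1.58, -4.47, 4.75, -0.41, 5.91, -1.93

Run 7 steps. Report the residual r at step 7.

resid = -10.1889

step 1: x_pred=3.6699  r=-9.3999  x^+=-3.0510  v^+=-7.0723  a^+=-3.5864
step 2: x_pred=-7.8479  r=9.4279  x^+=-1.1070  v^+=-1.2784  a^+=-0.3905
step 3: x_pred=-1.9292  r=-2.5408  x^+=-3.7459  v^+=-3.6405  a^+=-1.2518
step 4: x_pred=-6.1117  r=10.8617  x^+=1.6544  v^+=4.7337  a^+=2.4301
step 5: x_pred=4.8703  r=-5.2803  x^+=1.0949  v^+=1.7374  a^+=0.6402
step 6: x_pred=2.2314  r=3.6786  x^+=4.8616  v^+=5.2014  a^+=1.8872
step 7: x_pred=8.2589  r=-10.1889  x^+=0.9738  v^+=-2.2334  a^+=-1.5667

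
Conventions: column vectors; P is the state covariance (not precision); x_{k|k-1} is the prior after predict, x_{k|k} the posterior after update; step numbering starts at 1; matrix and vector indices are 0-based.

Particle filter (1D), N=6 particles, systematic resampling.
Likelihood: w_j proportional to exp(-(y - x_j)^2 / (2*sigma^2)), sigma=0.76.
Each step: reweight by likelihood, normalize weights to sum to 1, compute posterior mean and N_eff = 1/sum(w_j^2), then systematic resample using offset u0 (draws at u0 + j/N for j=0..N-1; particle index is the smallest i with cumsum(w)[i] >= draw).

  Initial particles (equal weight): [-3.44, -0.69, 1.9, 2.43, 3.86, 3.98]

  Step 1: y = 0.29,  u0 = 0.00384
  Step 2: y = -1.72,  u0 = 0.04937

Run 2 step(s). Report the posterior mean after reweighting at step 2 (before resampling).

step 1: w=[0.0000, 0.7769, 0.1892, 0.0339, 0.0000, 0.0000]  mean=-0.0942  Neff=1.5613  idx=[1, 1, 1, 1, 1, 2]
step 2: w=[0.2000, 0.2000, 0.2000, 0.2000, 0.2000, 0.0000]  mean=-0.6900  Neff=5.0001  idx=[0, 1, 1, 2, 3, 4]

post_mean = -0.6900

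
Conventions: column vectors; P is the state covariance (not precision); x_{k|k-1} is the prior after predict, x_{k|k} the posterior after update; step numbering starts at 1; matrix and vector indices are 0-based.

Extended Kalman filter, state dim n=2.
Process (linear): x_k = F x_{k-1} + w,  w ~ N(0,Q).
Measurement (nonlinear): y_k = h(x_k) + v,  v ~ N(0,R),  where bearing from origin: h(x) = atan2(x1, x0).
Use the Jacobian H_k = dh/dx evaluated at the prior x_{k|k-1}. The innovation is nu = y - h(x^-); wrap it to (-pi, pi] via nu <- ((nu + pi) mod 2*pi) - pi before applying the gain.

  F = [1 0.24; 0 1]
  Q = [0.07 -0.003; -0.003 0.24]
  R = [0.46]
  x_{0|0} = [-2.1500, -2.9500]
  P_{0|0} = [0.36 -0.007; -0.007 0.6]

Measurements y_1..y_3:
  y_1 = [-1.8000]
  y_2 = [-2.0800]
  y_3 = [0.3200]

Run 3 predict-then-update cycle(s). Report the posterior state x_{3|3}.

x_post = [-4.1765, -3.8975]

step 1: x^-=[-2.8580, -2.9500]  P^-=[0.4612 0.1340; 0.1340 0.8400]  H_jac=[0.1749 -0.1694]  S=[0.4903]  K=[0.1182; -0.2425]  nu=[0.5404]  x^+=[-2.7941, -3.0810]  P^+=[0.4544 0.1480; 0.1480 0.8112]
step 2: x^-=[-3.5336, -3.0810]  P^-=[0.6421 0.3397; 0.3397 1.0512]  H_jac=[0.1402 -0.1608]  S=[0.4845]  K=[0.0731; -0.2505]  nu=[0.3445]  x^+=[-3.5084, -3.1673]  P^+=[0.6396 0.3486; 0.3486 1.0208]
step 3: x^-=[-4.2686, -3.1673]  P^-=[0.9357 0.5906; 0.5906 1.2608]  H_jac=[0.1121 -0.1511]  S=[0.4805]  K=[0.0326; -0.2586]  nu=[2.8232]  x^+=[-4.1765, -3.8975]  P^+=[0.9352 0.5946; 0.5946 1.2286]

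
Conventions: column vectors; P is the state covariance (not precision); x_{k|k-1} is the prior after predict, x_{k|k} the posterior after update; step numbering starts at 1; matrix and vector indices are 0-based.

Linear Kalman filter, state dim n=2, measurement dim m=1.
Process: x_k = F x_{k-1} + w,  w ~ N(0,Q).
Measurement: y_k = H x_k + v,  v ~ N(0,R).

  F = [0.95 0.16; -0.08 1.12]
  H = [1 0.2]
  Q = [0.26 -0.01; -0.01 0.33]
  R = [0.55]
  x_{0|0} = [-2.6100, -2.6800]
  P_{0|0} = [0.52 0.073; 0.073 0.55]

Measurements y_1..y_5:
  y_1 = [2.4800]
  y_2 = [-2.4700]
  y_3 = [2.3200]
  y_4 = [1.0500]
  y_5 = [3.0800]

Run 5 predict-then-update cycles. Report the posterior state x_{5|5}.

x_post = [1.7806, 1.1474]

step 1: x^-=[-2.9083, -2.7928]  P^-=[0.7656 0.1258; 0.1258 1.0102]  S=[1.4063]  K=[0.5623; 0.2331]  nu=[5.9469]  x^+=[0.4355, -1.4066]  P^+=[0.3210 -0.0585; -0.0585 0.9338]
step 2: x^-=[0.1887, -1.6102]  P^-=[0.5558 0.0714; 0.0714 1.5138]  S=[1.1949]  K=[0.4771; 0.3131]  nu=[-2.3366]  x^+=[-0.9261, -2.3419]  P^+=[0.2838 -0.1071; -0.1071 1.3967]
step 3: x^-=[-1.2545, -2.5488]  P^-=[0.5193 0.1061; 0.1061 2.1030]  S=[1.1959]  K=[0.4520; 0.4404]  nu=[4.0842]  x^+=[0.5916, -0.7500]  P^+=[0.2750 -0.1320; -0.1320 1.8710]
step 4: x^-=[0.4421, -0.8873]  P^-=[0.5160 0.1657; 0.1657 2.7024]  S=[1.2403]  K=[0.4427; 0.5693]  nu=[0.7854]  x^+=[0.7898, -0.4401]  P^+=[0.2729 -0.1469; -0.1469 2.3004]
step 5: x^-=[0.6798, -0.5561]  P^-=[0.5205 0.2270; 0.2270 3.2437]  S=[1.2910]  K=[0.4383; 0.6783]  nu=[2.5114]  x^+=[1.7806, 1.1474]  P^+=[0.2724 -0.1568; -0.1568 2.6496]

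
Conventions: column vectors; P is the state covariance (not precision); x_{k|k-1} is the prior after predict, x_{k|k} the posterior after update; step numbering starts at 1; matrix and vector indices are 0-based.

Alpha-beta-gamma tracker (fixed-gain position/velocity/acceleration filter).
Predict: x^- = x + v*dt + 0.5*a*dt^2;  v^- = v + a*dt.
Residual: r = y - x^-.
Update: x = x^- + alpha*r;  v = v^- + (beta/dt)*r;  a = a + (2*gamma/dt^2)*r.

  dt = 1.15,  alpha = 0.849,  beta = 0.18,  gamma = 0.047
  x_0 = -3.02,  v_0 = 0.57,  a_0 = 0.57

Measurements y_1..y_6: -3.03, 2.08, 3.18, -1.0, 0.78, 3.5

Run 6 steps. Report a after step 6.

step 1: x_pred=-1.9876  r=-1.0424  x^+=-2.8726  v^+=1.0623  a^+=0.4959
step 2: x_pred=-1.3230  r=3.4030  x^+=1.5661  v^+=2.1653  a^+=0.7378
step 3: x_pred=4.5441  r=-1.3641  x^+=3.3860  v^+=2.8002  a^+=0.6408
step 4: x_pred=7.0300  r=-8.0300  x^+=0.2125  v^+=2.2803  a^+=0.0701
step 5: x_pred=2.8812  r=-2.1012  x^+=1.0973  v^+=2.0320  a^+=-0.0793
step 6: x_pred=3.3817  r=0.1183  x^+=3.4821  v^+=1.9594  a^+=-0.0709

a_post = -0.0709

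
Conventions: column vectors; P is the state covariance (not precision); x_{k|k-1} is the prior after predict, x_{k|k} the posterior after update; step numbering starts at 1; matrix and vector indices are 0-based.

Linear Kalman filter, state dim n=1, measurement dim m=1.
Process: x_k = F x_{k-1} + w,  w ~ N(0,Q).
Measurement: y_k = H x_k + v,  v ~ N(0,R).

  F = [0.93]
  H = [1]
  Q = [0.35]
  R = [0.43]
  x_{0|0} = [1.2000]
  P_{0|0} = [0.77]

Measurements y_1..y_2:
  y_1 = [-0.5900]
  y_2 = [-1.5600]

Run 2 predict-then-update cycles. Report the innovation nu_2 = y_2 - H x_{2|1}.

innov = [-1.4831]

step 1: x^-=[1.1160]  P^-=[1.0160]  S=[1.4460]  K=[0.7026]  nu=[-1.7060]  x^+=[-0.0827]  P^+=[0.3021]
step 2: x^-=[-0.0769]  P^-=[0.6113]  S=[1.0413]  K=[0.5871]  nu=[-1.4831]  x^+=[-0.9476]  P^+=[0.2524]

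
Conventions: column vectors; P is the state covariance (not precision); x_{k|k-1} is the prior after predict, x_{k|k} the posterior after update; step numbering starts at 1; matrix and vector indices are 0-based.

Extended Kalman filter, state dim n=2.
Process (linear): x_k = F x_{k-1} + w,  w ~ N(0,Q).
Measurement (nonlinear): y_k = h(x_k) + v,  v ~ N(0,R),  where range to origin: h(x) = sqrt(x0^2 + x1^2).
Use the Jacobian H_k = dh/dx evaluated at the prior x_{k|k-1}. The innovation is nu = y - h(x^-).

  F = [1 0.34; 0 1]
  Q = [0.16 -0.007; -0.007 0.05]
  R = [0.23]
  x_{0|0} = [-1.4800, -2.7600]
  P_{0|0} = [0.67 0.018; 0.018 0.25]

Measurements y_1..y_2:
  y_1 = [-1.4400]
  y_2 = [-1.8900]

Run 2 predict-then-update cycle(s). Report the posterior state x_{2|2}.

step 1: x^-=[-2.4184, -2.7600]  P^-=[0.8711 0.0960; 0.0960 0.3000]  H_jac=[-0.6590 -0.7521]  S=[0.8732]  K=[-0.7401; -0.3308]  nu=[-5.1096]  x^+=[1.3635, -1.0695]  P^+=[0.3928 -0.1178; -0.1178 0.2044]
step 2: x^-=[0.9998, -1.0695]  P^-=[0.4963 -0.0553; -0.0553 0.2544]  H_jac=[0.6829 -0.7305]  S=[0.6524]  K=[0.5814; -0.3428]  nu=[-3.3541]  x^+=[-0.9503, 0.0802]  P^+=[0.2757 0.0747; 0.0747 0.1778]

x_post = [-0.9503, 0.0802]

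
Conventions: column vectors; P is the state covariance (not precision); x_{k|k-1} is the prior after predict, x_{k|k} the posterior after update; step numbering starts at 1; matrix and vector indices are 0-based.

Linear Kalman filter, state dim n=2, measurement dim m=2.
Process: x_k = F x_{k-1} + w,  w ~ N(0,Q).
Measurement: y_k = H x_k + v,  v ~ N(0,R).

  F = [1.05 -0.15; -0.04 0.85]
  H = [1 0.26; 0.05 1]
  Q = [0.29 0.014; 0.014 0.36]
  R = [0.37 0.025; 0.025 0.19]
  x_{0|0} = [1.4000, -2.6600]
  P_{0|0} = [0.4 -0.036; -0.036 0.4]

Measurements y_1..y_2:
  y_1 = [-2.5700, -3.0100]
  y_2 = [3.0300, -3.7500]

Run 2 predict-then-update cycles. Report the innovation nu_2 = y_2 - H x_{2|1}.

innov = [3.8295, -1.3592]

step 1: x^-=[1.8690, -2.3170]  P^-=[0.7513 -0.0861; -0.0861 0.6521]  S=[1.1206 0.1448; 0.1448 0.8354]  K=[0.6731 -0.1749; -0.0264 0.7800]  nu=[-3.8366, -0.7864]  x^+=[-0.5758, -2.8292]  P^+=[0.2522 -0.0290; -0.0290 0.1490]
step 2: x^-=[-0.1802, -2.3818]  P^-=[0.5806 -0.0417; -0.0417 0.4700]  S=[0.9607 0.1340; 0.1340 0.6573]  K=[0.6132 -0.1442; -0.0159 0.7152]  nu=[3.8295, -1.3592]  x^+=[2.3640, -3.4148]  P^+=[0.2294 -0.0235; -0.0235 0.1367]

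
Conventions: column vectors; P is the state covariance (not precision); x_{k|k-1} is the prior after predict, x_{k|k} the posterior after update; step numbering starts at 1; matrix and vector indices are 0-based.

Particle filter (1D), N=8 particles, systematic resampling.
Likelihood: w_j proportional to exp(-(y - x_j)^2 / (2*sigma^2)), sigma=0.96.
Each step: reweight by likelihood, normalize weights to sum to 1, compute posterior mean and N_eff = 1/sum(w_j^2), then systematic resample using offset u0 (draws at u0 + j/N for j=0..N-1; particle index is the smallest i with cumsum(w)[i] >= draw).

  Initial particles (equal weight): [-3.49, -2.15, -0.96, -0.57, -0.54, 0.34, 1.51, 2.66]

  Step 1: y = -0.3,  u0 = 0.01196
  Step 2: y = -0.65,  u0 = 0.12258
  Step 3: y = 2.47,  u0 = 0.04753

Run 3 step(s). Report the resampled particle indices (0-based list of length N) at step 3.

resampled_idx = [2, 5, 6, 6, 6, 7, 7, 7]

step 1: w=[0.0010, 0.0405, 0.2046, 0.2491, 0.2512, 0.2075, 0.0438, 0.0022]  mean=-0.4220  Neff=4.6806  idx=[1, 2, 3, 3, 4, 4, 5, 5]
step 2: w=[0.0461, 0.1483, 0.1557, 0.1557, 0.1552, 0.1552, 0.0918, 0.0918]  mean=-0.5243  Neff=7.2628  idx=[1, 2, 3, 3, 4, 5, 6, 7]
step 3: w=[0.0082, 0.0321, 0.0321, 0.0321, 0.0354, 0.0354, 0.4123, 0.4123]  mean=0.1793  Neff=2.8930  idx=[2, 5, 6, 6, 6, 7, 7, 7]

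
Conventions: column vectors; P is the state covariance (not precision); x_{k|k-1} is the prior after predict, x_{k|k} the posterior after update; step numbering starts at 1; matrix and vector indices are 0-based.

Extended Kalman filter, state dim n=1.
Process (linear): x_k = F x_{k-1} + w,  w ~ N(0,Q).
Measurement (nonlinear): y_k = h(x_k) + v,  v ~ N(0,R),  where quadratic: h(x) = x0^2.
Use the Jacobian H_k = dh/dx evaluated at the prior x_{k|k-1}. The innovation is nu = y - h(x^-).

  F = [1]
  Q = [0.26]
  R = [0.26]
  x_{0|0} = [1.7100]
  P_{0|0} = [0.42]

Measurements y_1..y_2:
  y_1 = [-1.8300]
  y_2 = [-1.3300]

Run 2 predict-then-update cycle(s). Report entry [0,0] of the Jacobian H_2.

step 1: x^-=[1.7100]  P^-=[0.6800]  H_jac=[3.4200]  S=[8.2136]  K=[0.2831]  nu=[-4.7541]  x^+=[0.3639]  P^+=[0.0215]
step 2: x^-=[0.3639]  P^-=[0.2815]  H_jac=[0.7278]  S=[0.4091]  K=[0.5008]  nu=[-1.4624]  x^+=[-0.3685]  P^+=[0.1789]

H_jac[0,0] = 0.7278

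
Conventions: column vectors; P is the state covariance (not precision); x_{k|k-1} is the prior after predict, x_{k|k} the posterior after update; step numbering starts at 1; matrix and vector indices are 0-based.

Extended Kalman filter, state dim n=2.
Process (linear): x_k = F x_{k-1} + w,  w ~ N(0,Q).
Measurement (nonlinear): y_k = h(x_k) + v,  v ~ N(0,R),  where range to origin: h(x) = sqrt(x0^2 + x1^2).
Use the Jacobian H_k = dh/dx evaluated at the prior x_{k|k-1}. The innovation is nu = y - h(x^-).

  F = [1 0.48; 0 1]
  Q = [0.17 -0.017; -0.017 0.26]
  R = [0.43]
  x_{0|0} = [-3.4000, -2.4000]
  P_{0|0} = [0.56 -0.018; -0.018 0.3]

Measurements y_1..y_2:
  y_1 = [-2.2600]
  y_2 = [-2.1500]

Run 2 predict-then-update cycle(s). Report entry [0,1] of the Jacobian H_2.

H_jac[0,1] = -0.6874

step 1: x^-=[-4.5520, -2.4000]  P^-=[0.7818 0.1090; 0.1090 0.5600]  H_jac=[-0.8846 -0.4664]  S=[1.2535]  K=[-0.5923; -0.2853]  nu=[-7.4059]  x^+=[-0.1656, -0.2873]  P^+=[0.3421 -0.1028; -0.1028 0.4580]
step 2: x^-=[-0.3035, -0.2873]  P^-=[0.5189 0.1000; 0.1000 0.7180]  H_jac=[-0.7262 -0.6874]  S=[1.1429]  K=[-0.3899; -0.4954]  nu=[-2.5679]  x^+=[0.6978, 0.9849]  P^+=[0.3452 -0.1208; -0.1208 0.4375]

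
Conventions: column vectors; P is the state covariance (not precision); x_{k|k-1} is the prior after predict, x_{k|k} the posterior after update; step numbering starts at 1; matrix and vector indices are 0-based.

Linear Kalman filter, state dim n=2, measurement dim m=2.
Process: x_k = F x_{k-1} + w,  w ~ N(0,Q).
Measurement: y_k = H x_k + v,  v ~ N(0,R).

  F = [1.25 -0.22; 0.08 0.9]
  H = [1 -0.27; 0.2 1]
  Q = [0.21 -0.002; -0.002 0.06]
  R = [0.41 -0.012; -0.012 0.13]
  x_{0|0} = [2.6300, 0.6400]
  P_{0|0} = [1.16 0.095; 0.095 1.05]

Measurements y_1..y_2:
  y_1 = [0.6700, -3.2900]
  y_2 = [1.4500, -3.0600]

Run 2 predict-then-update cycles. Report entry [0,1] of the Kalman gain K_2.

K[0,1] = 0.2460

step 1: x^-=[3.1467, 0.7864]  P^-=[2.0211 0.0113; 0.0113 0.9316]  S=[2.4929 0.1514; 0.1514 1.1470]  K=[0.7939 0.2575; -0.1470 0.8336]  nu=[-2.2644, -4.7057]  x^+=[0.1373, -2.8035]  P^+=[0.3120 -0.0385; -0.0385 0.1178]
step 2: x^-=[0.7884, -2.5121]  P^-=[0.7244 -0.0367; -0.0367 0.1519]  S=[1.1653 0.0571; 0.0571 0.2962]  K=[0.6181 0.2460; -0.0915 0.5057]  nu=[-0.0167, -0.7055]  x^+=[0.6046, -2.8674]  P^+=[0.2439 -0.0242; -0.0242 0.0717]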